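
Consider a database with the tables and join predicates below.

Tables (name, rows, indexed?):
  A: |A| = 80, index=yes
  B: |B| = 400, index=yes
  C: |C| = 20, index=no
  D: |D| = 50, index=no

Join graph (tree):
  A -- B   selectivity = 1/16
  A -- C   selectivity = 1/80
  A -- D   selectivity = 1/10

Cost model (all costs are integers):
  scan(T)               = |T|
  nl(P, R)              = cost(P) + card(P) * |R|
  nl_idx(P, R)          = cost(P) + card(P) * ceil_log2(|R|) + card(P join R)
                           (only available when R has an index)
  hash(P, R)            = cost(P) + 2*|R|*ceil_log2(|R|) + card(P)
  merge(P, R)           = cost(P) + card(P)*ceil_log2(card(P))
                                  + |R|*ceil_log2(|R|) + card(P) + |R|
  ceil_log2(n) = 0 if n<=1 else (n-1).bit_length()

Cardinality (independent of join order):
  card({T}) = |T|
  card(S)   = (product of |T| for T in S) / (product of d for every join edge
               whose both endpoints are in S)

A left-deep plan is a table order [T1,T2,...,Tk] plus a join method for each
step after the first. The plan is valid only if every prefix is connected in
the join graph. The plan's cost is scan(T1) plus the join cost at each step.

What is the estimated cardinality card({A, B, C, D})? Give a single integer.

Tables in S: A(80), B(400), C(20), D(50)
Edges inside S: A-B(d=16), A-C(d=80), A-D(d=10)
numerator = 80 * 400 * 20 * 50 = 32000000
denominator = 16 * 80 * 10 = 12800
card(S) = 32000000 / 12800 = 2500

2500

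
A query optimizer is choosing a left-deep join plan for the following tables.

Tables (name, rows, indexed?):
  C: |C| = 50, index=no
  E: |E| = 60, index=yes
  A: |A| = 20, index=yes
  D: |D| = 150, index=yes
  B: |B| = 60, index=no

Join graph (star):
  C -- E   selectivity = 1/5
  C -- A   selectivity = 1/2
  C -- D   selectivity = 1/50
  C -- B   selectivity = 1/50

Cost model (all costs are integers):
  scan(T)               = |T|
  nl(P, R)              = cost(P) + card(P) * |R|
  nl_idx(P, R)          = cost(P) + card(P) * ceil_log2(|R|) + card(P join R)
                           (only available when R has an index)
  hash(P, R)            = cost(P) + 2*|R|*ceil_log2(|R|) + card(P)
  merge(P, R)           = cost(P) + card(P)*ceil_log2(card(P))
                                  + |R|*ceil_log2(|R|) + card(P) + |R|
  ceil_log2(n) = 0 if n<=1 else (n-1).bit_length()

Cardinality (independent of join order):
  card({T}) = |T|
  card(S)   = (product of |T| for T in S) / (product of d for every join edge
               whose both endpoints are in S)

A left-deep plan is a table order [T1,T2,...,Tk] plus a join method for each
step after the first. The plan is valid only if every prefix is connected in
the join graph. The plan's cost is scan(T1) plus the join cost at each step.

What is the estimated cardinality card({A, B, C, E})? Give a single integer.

Tables in S: A(20), B(60), C(50), E(60)
Edges inside S: C-E(d=5), C-A(d=2), C-B(d=50)
numerator = 20 * 60 * 50 * 60 = 3600000
denominator = 5 * 2 * 50 = 500
card(S) = 3600000 / 500 = 7200

7200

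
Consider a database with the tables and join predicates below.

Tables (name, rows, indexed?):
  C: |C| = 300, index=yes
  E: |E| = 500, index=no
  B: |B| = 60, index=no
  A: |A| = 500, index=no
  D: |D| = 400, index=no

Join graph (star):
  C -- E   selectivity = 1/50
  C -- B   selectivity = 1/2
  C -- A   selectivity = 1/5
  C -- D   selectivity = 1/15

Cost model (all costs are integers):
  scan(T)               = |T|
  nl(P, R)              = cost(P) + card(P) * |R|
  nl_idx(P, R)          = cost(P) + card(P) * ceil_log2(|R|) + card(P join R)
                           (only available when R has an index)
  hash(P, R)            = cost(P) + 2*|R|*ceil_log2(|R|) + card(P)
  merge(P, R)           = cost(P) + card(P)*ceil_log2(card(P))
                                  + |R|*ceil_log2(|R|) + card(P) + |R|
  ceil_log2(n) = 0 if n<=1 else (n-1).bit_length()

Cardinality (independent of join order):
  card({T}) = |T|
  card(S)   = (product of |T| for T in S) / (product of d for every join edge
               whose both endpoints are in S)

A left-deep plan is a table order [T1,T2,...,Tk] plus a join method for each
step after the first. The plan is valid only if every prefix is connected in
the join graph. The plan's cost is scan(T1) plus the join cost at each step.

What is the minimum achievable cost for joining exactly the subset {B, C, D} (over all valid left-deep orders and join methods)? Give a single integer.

Selinger DP over subsets of {B,C,D}:
  {C}: scan cost=300, card=300
  {B}: scan cost=60, card=60
  {D}: scan cost=400, card=400
  {BC}: card=9000; try (B,hash)→1320, (C,merge)→3480, (B,merge)→3720, (C,hash)→5520, (C,nl_idx)→9600, (C,nl)→18060 …(+1); best=1320 via (B,hash)
  {CD}: card=8000; try (C,hash)→6200, (D,merge)→7300, (C,merge)→7400, (D,hash)→7800, (C,nl_idx)→12000, (D,nl)→120300 …(+1); best=6200 via (C,hash)
  {BCD}: card=240000; try (B,hash)→14920, (D,hash)→17520, (B,merge)→118620, (D,merge)→140320, (B,nl)→486200, (D,nl)→3601320; best=14920 via (B,hash)

14920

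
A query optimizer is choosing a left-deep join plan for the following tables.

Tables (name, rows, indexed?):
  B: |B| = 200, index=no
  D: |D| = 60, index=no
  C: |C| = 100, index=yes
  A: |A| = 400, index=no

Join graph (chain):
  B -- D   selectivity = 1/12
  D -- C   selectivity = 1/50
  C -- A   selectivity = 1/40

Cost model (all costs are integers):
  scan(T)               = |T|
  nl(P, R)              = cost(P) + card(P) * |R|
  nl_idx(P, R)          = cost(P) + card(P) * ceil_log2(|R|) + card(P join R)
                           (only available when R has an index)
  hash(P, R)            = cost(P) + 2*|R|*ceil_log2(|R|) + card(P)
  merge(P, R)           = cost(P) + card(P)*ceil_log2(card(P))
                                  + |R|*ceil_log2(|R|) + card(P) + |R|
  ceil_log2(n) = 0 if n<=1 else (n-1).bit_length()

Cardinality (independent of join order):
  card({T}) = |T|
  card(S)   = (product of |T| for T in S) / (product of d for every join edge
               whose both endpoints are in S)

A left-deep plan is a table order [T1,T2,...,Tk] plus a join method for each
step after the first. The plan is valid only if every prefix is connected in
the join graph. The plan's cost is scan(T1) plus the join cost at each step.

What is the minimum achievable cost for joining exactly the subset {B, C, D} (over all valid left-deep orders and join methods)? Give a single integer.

3360

Selinger DP over subsets of {B,C,D}:
  {B}: scan cost=200, card=200
  {D}: scan cost=60, card=60
  {C}: scan cost=100, card=100
  {BD}: card=1000; try (D,hash)→1120, (B,merge)→2280, (D,merge)→2420, (B,hash)→3320, (B,nl)→12060, (D,nl)→12200; best=1120 via (D,hash)
  {CD}: card=120; try (C,nl_idx)→600, (D,hash)→920, (C,merge)→1280, (D,merge)→1320, (C,hash)→1520, (C,nl)→6060 …(+1); best=600 via (C,nl_idx)
  {BCD}: card=2000; try (B,merge)→3360, (C,hash)→3520, (B,hash)→3920, (C,nl_idx)→10120, (C,merge)→12920, (B,nl)→24600 …(+1); best=3360 via (B,merge)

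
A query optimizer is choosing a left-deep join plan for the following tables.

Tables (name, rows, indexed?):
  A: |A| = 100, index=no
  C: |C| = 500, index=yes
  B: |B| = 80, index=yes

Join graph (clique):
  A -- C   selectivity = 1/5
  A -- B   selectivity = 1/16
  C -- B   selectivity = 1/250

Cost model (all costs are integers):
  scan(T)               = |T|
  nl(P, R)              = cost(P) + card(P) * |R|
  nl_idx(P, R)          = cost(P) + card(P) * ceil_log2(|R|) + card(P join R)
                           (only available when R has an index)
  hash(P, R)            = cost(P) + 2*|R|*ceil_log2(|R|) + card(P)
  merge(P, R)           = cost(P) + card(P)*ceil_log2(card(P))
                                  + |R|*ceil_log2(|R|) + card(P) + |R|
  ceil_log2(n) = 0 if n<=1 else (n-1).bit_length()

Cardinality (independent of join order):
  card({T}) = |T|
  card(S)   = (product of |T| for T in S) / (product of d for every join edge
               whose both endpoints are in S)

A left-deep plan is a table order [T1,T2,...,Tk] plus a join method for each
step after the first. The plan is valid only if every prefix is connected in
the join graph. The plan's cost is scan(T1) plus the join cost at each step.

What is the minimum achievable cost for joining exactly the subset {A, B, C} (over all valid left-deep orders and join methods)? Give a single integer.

2520

Selinger DP over subsets of {A,B,C}:
  {A}: scan cost=100, card=100
  {C}: scan cost=500, card=500
  {B}: scan cost=80, card=80
  {AC}: card=10000; try (A,hash)→2400, (C,merge)→5900, (A,merge)→6300, (C,hash)→9200, (C,nl_idx)→11000, (C,nl)→50100 …(+1); best=2400 via (A,hash)
  {AB}: card=500; try (B,nl_idx)→1300, (B,hash)→1320, (A,merge)→1520, (B,merge)→1540, (A,hash)→1560, (A,nl)→8080 …(+1); best=1300 via (B,nl_idx)
  {BC}: card=160; try (C,nl_idx)→960, (B,hash)→2120, (B,nl_idx)→4160, (C,merge)→5720, (B,merge)→6140, (C,hash)→9160 …(+2); best=960 via (C,nl_idx)
  {ABC}: card=200; try (A,hash)→2520, (A,merge)→3200, (C,nl_idx)→6000, (C,hash)→10800, (C,merge)→11300, (B,hash)→13520 …(+5); best=2520 via (A,hash)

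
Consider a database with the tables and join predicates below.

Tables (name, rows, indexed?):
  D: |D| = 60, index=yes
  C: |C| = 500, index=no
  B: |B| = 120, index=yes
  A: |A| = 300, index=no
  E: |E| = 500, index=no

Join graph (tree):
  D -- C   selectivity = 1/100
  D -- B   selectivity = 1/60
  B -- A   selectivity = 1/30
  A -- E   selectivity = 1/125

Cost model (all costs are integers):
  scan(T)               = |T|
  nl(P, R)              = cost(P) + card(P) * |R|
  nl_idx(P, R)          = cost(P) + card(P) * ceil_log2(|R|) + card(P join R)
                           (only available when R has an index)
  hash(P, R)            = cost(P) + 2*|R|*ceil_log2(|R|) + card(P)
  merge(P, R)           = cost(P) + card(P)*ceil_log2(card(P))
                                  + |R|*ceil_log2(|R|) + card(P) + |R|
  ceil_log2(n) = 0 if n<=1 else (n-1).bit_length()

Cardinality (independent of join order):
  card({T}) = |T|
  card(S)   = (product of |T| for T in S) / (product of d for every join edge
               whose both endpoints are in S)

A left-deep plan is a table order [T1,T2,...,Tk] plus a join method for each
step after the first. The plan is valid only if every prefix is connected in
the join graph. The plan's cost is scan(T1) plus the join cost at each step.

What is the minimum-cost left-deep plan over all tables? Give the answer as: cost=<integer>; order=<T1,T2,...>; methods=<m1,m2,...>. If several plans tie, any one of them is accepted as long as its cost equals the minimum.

cost=24700; order=C,D,B,A,E; methods=hash,hash,hash,hash

Selinger DP (subsets sized 1..n):
  {D}: scan cost=60, card=60
  {C}: scan cost=500, card=500
  {B}: scan cost=120, card=120
  {A}: scan cost=300, card=300
  {E}: scan cost=500, card=500
  {CD}: card=300; try (D,hash)→1720, (D,nl_idx)→3800, (C,merge)→5480, (D,merge)→5920, (C,hash)→9120, (C,nl)→30060 …(+1); best=1720 via (D,hash)
  {BD}: card=120; try (B,nl_idx)→600, (D,hash)→960, (D,nl_idx)→960, (B,merge)→1440, (D,merge)→1500, (B,hash)→1800 …(+2); best=600 via (B,nl_idx)
  {AB}: card=1200; try (B,hash)→2280, (B,nl_idx)→3600, (A,merge)→4080, (B,merge)→4260, (A,hash)→5640, (A,nl)→36120 …(+1); best=2280 via (B,hash)
  {AE}: card=1200; try (A,hash)→6400, (E,merge)→8300, (A,merge)→8500, (E,hash)→9600, (E,nl)→150300, (A,nl)→150500; best=6400 via (A,hash)
  {BCD}: card=600; try (B,hash)→3700, (B,nl_idx)→4420, (B,merge)→5680, (C,merge)→6560, (C,hash)→9720, (B,nl)→37720 …(+1); best=3700 via (B,hash)
  {ABD}: card=1200; try (D,hash)→4200, (A,merge)→4560, (A,hash)→6120, (D,nl_idx)→10680, (D,merge)→17100, (A,nl)→36600 …(+1); best=4200 via (D,hash)
  {ABE}: card=4800; try (B,hash)→9280, (E,hash)→12480, (B,nl_idx)→19600, (E,merge)→21680, (B,merge)→21760, (B,nl)→150400 …(+1); best=9280 via (B,hash)
  {ABCD}: card=6000; try (A,hash)→9700, (A,merge)→13300, (C,hash)→14400, (C,merge)→23600, (A,nl)→183700, (C,nl)→604200; best=9700 via (A,hash)
  {ABDE}: card=4800; try (E,hash)→14400, (D,hash)→14800, (E,merge)→23600, (D,nl_idx)→42880, (D,merge)→76900, (D,nl)→297280 …(+1); best=14400 via (E,hash)
  {ABCDE}: card=24000; try (E,hash)→24700, (C,hash)→28200, (C,merge)→86600, (E,merge)→98700, (C,nl)→2414400, (E,nl)→3009700; best=24700 via (E,hash)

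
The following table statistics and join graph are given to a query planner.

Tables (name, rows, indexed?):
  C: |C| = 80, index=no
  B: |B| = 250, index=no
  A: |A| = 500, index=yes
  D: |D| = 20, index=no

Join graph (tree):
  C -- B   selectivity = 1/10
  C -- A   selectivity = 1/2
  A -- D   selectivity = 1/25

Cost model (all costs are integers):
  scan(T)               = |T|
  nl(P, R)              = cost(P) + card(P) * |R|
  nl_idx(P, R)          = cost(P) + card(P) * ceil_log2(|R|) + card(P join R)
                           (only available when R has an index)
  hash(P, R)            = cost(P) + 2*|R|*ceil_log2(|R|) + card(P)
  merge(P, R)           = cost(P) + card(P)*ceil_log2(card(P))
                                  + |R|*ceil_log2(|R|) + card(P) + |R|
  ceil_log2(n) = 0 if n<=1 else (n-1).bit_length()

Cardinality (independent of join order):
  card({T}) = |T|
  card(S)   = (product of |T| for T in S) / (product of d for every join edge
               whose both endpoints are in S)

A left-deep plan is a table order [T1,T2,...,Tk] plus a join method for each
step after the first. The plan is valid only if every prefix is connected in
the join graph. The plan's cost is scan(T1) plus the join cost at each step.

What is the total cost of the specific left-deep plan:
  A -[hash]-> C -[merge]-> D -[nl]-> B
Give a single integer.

step 1: scan A: cost=500, card=500
step 2: join C via hash
    card(P join C) = 500*80/(2) = 20000
    cost = 500 + 2*80*7 + 500 = 2120
step 3: join D via merge
    card(P join D) = 20000*20/(25) = 16000
    cost = 2120 + 20000*15 + 20*5 + 20000 + 20 = 322240
step 4: join B via nl
    card(P join B) = 16000*250/(10) = 400000
    cost = 322240 + 16000*250 = 4322240

4322240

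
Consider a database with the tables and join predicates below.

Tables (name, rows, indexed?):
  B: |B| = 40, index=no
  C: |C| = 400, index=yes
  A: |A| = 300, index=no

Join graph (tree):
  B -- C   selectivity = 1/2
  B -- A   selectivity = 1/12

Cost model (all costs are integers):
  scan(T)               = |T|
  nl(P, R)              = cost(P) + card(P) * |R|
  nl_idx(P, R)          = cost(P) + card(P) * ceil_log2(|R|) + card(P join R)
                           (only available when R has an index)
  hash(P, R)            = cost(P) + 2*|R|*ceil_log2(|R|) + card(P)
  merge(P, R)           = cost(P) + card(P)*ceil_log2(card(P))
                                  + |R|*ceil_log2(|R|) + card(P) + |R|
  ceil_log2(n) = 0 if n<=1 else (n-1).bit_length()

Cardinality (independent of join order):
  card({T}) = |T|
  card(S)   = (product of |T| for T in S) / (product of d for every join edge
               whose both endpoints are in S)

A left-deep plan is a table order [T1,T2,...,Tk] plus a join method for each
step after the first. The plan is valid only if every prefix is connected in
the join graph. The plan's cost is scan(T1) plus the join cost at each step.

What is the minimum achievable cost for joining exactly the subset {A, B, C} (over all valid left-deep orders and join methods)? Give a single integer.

9280

Selinger DP over subsets of {A,B,C}:
  {B}: scan cost=40, card=40
  {C}: scan cost=400, card=400
  {A}: scan cost=300, card=300
  {BC}: card=8000; try (B,hash)→1280, (C,merge)→4320, (B,merge)→4680, (C,hash)→7280, (C,nl_idx)→8400, (C,nl)→16040 …(+1); best=1280 via (B,hash)
  {AB}: card=1000; try (B,hash)→1080, (A,merge)→3320, (B,merge)→3580, (A,hash)→5480, (A,nl)→12040, (B,nl)→12300; best=1080 via (B,hash)
  {ABC}: card=200000; try (C,hash)→9280, (A,hash)→14680, (C,merge)→16080, (A,merge)→116280, (C,nl_idx)→210080, (C,nl)→401080 …(+1); best=9280 via (C,hash)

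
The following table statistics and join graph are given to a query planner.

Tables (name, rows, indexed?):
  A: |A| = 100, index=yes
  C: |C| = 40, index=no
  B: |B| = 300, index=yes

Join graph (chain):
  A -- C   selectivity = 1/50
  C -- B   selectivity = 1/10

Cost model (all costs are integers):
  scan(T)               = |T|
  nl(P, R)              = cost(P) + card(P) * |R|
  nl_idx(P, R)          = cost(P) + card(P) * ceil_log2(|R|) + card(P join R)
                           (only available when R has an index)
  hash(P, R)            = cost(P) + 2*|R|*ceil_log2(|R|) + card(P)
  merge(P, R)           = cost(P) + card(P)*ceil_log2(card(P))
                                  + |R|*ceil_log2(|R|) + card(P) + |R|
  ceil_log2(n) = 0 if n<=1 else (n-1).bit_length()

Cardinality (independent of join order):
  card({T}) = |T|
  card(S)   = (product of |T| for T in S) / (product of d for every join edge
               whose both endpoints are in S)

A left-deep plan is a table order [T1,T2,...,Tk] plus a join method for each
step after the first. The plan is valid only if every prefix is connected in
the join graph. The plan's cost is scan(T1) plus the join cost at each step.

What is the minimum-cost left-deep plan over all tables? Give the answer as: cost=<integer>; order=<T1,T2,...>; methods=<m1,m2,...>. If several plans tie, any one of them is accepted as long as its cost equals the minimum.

cost=3520; order=C,A,B; methods=nl_idx,nl_idx

Selinger DP (subsets sized 1..n):
  {A}: scan cost=100, card=100
  {C}: scan cost=40, card=40
  {B}: scan cost=300, card=300
  {AC}: card=80; try (A,nl_idx)→400, (C,hash)→680, (A,merge)→1120, (C,merge)→1180, (A,hash)→1480, (A,nl)→4040 …(+1); best=400 via (A,nl_idx)
  {BC}: card=1200; try (C,hash)→1080, (B,nl_idx)→1600, (B,merge)→3320, (C,merge)→3580, (B,hash)→5480, (B,nl)→12040 …(+1); best=1080 via (C,hash)
  {ABC}: card=2400; try (B,nl_idx)→3520, (A,hash)→3680, (B,merge)→4040, (B,hash)→5880, (A,nl_idx)→11880, (A,merge)→16280 …(+2); best=3520 via (B,nl_idx)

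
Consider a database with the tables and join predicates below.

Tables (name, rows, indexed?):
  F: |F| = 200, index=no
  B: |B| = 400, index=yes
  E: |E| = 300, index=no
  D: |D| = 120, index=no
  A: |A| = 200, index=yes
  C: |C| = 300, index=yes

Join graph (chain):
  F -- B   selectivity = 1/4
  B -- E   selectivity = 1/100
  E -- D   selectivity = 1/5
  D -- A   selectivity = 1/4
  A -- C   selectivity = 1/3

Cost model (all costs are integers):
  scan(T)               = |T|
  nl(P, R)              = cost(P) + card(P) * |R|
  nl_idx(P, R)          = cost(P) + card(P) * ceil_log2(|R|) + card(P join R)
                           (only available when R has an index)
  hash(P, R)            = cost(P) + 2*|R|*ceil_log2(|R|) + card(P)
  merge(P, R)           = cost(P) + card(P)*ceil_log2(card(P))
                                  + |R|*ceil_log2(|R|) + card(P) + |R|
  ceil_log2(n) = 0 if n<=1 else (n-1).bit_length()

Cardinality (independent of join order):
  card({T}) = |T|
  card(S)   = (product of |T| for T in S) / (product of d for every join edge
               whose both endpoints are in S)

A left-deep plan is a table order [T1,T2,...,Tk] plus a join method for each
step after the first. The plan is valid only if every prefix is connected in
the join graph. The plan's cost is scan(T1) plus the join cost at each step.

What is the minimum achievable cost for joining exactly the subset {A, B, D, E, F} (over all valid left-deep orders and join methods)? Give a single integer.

Selinger DP over subsets of {A,B,D,E,F}:
  {F}: scan cost=200, card=200
  {B}: scan cost=400, card=400
  {E}: scan cost=300, card=300
  {D}: scan cost=120, card=120
  {A}: scan cost=200, card=200
  {BF}: card=20000; try (F,hash)→4000, (B,merge)→6000, (F,merge)→6200, (B,hash)→7600, (B,nl_idx)→22000, (B,nl)→80200 …(+1); best=4000 via (F,hash)
  {BE}: card=1200; try (B,nl_idx)→4200, (E,hash)→6200, (B,merge)→7300, (E,merge)→7400, (B,hash)→7800, (B,nl)→120300 …(+1); best=4200 via (B,nl_idx)
  {DE}: card=7200; try (D,hash)→2280, (E,merge)→4080, (D,merge)→4260, (E,hash)→5640, (E,nl)→36120, (D,nl)→36300; best=2280 via (D,hash)
  {AD}: card=6000; try (D,hash)→2080, (A,merge)→2880, (D,merge)→2960, (A,hash)→3440, (A,nl_idx)→7080, (A,nl)→24120 …(+1); best=2080 via (D,hash)
  {BEF}: card=60000; try (F,hash)→8600, (F,merge)→20400, (E,hash)→29400, (F,nl)→244200, (E,merge)→327000, (E,nl)→6004000; best=8600 via (F,hash)
  {BDE}: card=28800; try (D,hash)→7080, (B,hash)→16680, (D,merge)→19560, (B,nl_idx)→95880, (B,merge)→107080, (D,nl)→148200 …(+1); best=7080 via (D,hash)
  {ADE}: card=360000; try (A,hash)→12680, (E,hash)→13480, (E,merge)→89080, (A,merge)→104880, (A,nl_idx)→419880, (A,nl)→1442280 …(+1); best=12680 via (A,hash)
  {BDEF}: card=1440000; try (F,hash)→39080, (D,hash)→70280, (F,merge)→469680, (D,merge)→1029560, (F,nl)→5767080, (D,nl)→7208600; best=39080 via (F,hash)
  {ABDE}: card=1440000; try (A,hash)→39080, (B,hash)→379880, (A,merge)→469680, (A,nl_idx)→1677480, (B,nl_idx)→4692680, (A,nl)→5767080 …(+2); best=39080 via (A,hash)
  {ABDEF}: card=72000000; try (F,hash)→1482280, (A,hash)→1482280, (F,merge)→31720880, (A,merge)→31720880, (A,nl_idx)→83559080, (F,nl)→288039080 …(+1); best=1482280 via (F,hash)

1482280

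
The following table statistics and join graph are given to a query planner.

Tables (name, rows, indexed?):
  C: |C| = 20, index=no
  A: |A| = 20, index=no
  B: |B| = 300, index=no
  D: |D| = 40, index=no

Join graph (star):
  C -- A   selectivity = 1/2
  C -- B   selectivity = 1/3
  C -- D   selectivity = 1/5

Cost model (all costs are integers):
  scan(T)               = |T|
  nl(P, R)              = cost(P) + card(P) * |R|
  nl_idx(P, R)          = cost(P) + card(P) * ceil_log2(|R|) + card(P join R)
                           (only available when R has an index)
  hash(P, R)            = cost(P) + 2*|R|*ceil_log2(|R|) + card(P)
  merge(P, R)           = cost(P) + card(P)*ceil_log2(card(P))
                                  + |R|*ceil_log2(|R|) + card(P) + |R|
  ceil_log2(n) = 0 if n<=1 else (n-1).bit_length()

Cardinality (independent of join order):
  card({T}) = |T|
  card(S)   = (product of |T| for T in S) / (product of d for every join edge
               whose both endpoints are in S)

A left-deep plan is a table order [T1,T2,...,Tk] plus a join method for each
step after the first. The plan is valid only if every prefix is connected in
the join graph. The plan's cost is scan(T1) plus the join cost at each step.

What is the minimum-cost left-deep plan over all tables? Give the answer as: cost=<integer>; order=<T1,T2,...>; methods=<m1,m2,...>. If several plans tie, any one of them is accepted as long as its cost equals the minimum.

cost=7640; order=D,C,A,B; methods=hash,hash,hash

Selinger DP (subsets sized 1..n):
  {C}: scan cost=20, card=20
  {A}: scan cost=20, card=20
  {B}: scan cost=300, card=300
  {D}: scan cost=40, card=40
  {AC}: card=200; try (C,hash)→240, (A,hash)→240, (C,merge)→260, (A,merge)→260, (C,nl)→420, (A,nl)→420; best=240 via (C,hash)
  {BC}: card=2000; try (C,hash)→800, (B,merge)→3140, (C,merge)→3420, (B,hash)→5440, (B,nl)→6020, (C,nl)→6300; best=800 via (C,hash)
  {CD}: card=160; try (C,hash)→280, (D,merge)→420, (C,merge)→440, (D,hash)→520, (D,nl)→820, (C,nl)→840; best=280 via (C,hash)
  {ABC}: card=20000; try (A,hash)→3000, (B,merge)→5040, (B,hash)→5840, (A,merge)→24920, (A,nl)→40800, (B,nl)→60240; best=3000 via (A,hash)
  {ACD}: card=1600; try (A,hash)→640, (D,hash)→920, (A,merge)→1840, (D,merge)→2320, (A,nl)→3480, (D,nl)→8240; best=640 via (A,hash)
  {BCD}: card=16000; try (D,hash)→3280, (B,merge)→4720, (B,hash)→5840, (D,merge)→25080, (B,nl)→48280, (D,nl)→80800; best=3280 via (D,hash)
  {ABCD}: card=160000; try (B,hash)→7640, (A,hash)→19480, (B,merge)→22840, (D,hash)→23480, (A,merge)→243400, (D,merge)→323280 …(+3); best=7640 via (B,hash)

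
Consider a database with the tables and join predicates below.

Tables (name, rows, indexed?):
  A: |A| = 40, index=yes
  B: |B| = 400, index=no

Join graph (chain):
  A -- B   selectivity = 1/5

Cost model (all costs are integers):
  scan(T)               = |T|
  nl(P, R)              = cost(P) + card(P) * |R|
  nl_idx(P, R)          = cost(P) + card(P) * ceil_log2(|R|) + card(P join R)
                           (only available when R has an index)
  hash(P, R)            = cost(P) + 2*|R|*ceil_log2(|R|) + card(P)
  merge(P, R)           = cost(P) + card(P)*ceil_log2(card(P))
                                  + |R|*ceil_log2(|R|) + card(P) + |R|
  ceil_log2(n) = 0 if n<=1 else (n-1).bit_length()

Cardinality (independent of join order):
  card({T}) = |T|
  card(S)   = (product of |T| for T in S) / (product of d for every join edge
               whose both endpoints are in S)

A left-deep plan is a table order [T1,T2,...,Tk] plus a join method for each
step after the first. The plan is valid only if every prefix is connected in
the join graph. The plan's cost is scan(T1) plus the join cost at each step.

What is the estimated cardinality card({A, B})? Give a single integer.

3200

Tables in S: A(40), B(400)
Edges inside S: A-B(d=5)
numerator = 40 * 400 = 16000
denominator = 5 = 5
card(S) = 16000 / 5 = 3200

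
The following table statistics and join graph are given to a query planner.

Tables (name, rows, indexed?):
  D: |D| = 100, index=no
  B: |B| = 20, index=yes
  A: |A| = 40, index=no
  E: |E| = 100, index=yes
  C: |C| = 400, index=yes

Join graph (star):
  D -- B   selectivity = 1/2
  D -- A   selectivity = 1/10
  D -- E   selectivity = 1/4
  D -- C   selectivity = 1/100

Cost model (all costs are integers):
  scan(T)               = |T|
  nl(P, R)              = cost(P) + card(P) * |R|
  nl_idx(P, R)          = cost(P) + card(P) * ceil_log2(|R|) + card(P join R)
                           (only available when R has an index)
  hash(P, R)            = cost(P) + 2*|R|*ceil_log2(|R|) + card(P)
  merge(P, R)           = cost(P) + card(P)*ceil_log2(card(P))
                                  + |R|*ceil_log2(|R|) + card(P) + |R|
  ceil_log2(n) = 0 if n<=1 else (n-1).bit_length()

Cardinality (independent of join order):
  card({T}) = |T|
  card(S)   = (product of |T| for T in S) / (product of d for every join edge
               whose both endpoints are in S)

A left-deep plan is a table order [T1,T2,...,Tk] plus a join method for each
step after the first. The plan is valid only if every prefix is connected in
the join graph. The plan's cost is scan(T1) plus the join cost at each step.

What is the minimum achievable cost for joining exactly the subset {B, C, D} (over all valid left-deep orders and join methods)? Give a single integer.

Selinger DP over subsets of {B,C,D}:
  {D}: scan cost=100, card=100
  {B}: scan cost=20, card=20
  {C}: scan cost=400, card=400
  {BD}: card=1000; try (B,hash)→400, (D,merge)→940, (B,merge)→1020, (D,hash)→1440, (B,nl_idx)→1600, (D,nl)→2020 …(+1); best=400 via (B,hash)
  {CD}: card=400; try (C,nl_idx)→1400, (D,hash)→2200, (C,merge)→4900, (D,merge)→5200, (C,hash)→7400, (C,nl)→40100 …(+1); best=1400 via (C,nl_idx)
  {BCD}: card=4000; try (B,hash)→2000, (B,merge)→5520, (B,nl_idx)→7400, (C,hash)→8600, (B,nl)→9400, (C,nl_idx)→13400 …(+2); best=2000 via (B,hash)

2000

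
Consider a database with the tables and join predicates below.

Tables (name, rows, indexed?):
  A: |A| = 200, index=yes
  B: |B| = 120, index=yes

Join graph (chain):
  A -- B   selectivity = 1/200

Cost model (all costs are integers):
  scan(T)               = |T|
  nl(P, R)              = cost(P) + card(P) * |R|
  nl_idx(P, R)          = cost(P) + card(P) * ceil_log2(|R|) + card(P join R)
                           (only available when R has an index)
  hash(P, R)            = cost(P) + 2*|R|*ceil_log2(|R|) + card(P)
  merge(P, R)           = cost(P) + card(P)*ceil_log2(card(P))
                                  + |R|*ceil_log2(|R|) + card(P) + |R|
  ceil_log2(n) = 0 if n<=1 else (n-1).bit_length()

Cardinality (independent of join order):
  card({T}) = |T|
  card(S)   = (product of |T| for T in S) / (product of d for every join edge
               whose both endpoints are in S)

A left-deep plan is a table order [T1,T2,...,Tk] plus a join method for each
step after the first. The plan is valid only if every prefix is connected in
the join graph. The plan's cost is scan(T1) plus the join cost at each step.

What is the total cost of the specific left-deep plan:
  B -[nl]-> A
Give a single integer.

24120

step 1: scan B: cost=120, card=120
step 2: join A via nl
    card(P join A) = 120*200/(200) = 120
    cost = 120 + 120*200 = 24120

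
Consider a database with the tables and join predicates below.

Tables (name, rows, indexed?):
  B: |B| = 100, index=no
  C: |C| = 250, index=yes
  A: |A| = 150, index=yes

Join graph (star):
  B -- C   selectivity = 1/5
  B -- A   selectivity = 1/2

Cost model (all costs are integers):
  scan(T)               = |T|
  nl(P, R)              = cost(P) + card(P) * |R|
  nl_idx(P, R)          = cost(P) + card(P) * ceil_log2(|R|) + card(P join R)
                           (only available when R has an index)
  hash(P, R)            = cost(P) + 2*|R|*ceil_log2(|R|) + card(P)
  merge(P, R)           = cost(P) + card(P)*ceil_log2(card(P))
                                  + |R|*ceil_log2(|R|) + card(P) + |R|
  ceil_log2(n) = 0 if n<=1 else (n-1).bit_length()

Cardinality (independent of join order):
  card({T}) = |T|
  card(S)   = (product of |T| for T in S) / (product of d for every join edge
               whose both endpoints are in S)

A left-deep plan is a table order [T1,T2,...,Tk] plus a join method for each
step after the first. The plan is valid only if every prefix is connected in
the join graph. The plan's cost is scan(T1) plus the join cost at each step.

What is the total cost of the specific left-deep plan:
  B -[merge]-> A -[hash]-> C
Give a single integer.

step 1: scan B: cost=100, card=100
step 2: join A via merge
    card(P join A) = 100*150/(2) = 7500
    cost = 100 + 100*7 + 150*8 + 100 + 150 = 2250
step 3: join C via hash
    card(P join C) = 7500*250/(5) = 375000
    cost = 2250 + 2*250*8 + 7500 = 13750

13750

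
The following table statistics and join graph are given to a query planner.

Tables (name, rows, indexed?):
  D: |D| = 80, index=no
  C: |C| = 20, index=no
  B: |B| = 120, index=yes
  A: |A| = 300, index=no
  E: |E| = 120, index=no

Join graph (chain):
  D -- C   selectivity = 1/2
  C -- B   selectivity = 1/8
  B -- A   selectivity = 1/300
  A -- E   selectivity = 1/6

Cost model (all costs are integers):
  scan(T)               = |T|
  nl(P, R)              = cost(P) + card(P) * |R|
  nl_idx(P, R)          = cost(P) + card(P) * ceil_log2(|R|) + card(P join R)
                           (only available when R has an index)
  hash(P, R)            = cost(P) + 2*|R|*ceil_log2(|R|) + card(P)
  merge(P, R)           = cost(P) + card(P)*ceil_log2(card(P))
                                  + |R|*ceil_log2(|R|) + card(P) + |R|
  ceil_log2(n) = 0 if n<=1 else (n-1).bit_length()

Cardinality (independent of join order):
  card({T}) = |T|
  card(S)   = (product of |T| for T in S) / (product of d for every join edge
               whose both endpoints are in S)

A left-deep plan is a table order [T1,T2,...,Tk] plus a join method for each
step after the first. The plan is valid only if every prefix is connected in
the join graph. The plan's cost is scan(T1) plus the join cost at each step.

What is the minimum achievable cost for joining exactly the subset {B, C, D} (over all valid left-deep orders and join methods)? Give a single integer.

1860

Selinger DP over subsets of {B,C,D}:
  {D}: scan cost=80, card=80
  {C}: scan cost=20, card=20
  {B}: scan cost=120, card=120
  {CD}: card=800; try (C,hash)→360, (D,merge)→780, (C,merge)→840, (D,hash)→1160, (D,nl)→1620, (C,nl)→1680; best=360 via (C,hash)
  {BC}: card=300; try (C,hash)→440, (B,nl_idx)→460, (B,merge)→1100, (C,merge)→1200, (B,hash)→1720, (B,nl)→2420 …(+1); best=440 via (C,hash)
  {BCD}: card=12000; try (D,hash)→1860, (B,hash)→2840, (D,merge)→4080, (B,merge)→10120, (B,nl_idx)→17960, (D,nl)→24440 …(+1); best=1860 via (D,hash)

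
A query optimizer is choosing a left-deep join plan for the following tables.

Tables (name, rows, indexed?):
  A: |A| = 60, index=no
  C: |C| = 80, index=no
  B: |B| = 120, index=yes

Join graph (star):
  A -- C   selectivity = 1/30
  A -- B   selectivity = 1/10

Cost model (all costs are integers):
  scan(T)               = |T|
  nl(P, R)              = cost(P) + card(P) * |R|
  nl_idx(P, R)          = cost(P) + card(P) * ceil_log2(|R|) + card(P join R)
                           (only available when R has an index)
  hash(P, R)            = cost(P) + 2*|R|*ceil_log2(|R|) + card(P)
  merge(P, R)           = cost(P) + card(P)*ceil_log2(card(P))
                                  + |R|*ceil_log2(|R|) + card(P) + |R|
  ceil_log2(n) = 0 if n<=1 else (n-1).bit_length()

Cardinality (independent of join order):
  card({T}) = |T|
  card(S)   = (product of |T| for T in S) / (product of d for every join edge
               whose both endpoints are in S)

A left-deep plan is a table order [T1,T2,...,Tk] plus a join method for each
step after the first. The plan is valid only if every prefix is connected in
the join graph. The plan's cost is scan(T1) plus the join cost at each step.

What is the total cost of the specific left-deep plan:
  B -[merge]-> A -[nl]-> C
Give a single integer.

step 1: scan B: cost=120, card=120
step 2: join A via merge
    card(P join A) = 120*60/(10) = 720
    cost = 120 + 120*7 + 60*6 + 120 + 60 = 1500
step 3: join C via nl
    card(P join C) = 720*80/(30) = 1920
    cost = 1500 + 720*80 = 59100

59100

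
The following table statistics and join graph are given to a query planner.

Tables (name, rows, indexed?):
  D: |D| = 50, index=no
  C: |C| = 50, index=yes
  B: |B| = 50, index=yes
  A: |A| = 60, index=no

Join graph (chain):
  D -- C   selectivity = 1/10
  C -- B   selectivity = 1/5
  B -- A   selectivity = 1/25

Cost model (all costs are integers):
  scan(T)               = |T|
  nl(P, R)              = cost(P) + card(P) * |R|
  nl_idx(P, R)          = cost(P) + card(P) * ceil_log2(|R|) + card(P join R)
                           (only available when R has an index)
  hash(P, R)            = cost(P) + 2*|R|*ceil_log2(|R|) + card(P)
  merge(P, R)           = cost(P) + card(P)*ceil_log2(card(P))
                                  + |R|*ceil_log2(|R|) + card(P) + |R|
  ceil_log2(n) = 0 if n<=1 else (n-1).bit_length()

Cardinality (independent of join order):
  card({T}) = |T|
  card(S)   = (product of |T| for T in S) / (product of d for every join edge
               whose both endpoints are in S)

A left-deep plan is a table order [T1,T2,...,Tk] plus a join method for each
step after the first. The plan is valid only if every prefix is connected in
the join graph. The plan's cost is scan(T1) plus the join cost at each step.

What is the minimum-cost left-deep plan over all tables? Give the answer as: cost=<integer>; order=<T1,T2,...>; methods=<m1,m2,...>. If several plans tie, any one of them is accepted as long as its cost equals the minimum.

Selinger DP (subsets sized 1..n):
  {D}: scan cost=50, card=50
  {C}: scan cost=50, card=50
  {B}: scan cost=50, card=50
  {A}: scan cost=60, card=60
  {CD}: card=250; try (C,nl_idx)→600, (D,hash)→700, (C,hash)→700, (D,merge)→750, (C,merge)→750, (D,nl)→2550 …(+1); best=600 via (C,nl_idx)
  {BC}: card=500; try (C,hash)→700, (B,hash)→700, (C,merge)→750, (B,merge)→750, (C,nl_idx)→850, (B,nl_idx)→850 …(+2); best=700 via (C,hash)
  {AB}: card=120; try (B,nl_idx)→540, (B,hash)→720, (A,hash)→820, (A,merge)→820, (B,merge)→830, (A,nl)→3050 …(+1); best=540 via (B,nl_idx)
  {BCD}: card=2500; try (B,hash)→1450, (D,hash)→1800, (B,merge)→3200, (B,nl_idx)→4600, (D,merge)→6050, (B,nl)→13100 …(+1); best=1450 via (B,hash)
  {ABC}: card=1200; try (C,hash)→1260, (C,merge)→1850, (A,hash)→1920, (C,nl_idx)→2460, (A,merge)→6120, (C,nl)→6540 …(+1); best=1260 via (C,hash)
  {ABCD}: card=6000; try (D,hash)→3060, (A,hash)→4670, (D,merge)→16010, (A,merge)→34370, (D,nl)→61260, (A,nl)→151450; best=3060 via (D,hash)

cost=3060; order=A,B,C,D; methods=nl_idx,hash,hash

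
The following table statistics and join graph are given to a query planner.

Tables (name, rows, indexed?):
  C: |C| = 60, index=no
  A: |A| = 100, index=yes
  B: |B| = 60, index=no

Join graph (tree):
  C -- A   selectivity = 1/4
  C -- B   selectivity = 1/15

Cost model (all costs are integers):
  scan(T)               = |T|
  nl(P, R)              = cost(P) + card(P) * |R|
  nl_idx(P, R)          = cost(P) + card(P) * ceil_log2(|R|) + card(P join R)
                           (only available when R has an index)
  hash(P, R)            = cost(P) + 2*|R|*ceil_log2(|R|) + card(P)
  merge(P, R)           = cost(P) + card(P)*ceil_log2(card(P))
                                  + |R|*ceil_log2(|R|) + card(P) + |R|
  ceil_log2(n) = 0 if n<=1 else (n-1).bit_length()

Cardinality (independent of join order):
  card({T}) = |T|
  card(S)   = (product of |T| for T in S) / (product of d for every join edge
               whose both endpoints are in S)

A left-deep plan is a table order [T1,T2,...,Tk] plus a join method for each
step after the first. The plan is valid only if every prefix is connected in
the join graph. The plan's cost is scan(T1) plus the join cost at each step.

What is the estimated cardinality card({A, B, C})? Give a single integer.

Tables in S: A(100), B(60), C(60)
Edges inside S: C-A(d=4), C-B(d=15)
numerator = 100 * 60 * 60 = 360000
denominator = 4 * 15 = 60
card(S) = 360000 / 60 = 6000

6000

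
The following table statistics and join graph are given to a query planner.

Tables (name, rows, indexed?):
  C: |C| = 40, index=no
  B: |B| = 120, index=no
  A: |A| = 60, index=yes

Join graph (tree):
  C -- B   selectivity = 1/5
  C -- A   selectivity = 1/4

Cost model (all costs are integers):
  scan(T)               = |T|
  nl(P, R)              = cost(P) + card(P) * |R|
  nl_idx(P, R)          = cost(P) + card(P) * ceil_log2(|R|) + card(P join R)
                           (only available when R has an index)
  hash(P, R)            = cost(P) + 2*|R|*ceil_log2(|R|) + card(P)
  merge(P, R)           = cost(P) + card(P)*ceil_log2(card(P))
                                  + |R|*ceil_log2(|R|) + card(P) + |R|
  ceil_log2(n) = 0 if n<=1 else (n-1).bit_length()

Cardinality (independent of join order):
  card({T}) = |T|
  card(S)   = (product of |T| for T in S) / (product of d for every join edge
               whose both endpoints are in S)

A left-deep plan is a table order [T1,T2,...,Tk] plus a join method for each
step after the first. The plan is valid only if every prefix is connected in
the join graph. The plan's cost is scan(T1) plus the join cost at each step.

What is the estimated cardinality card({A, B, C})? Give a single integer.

14400

Tables in S: A(60), B(120), C(40)
Edges inside S: C-B(d=5), C-A(d=4)
numerator = 60 * 120 * 40 = 288000
denominator = 5 * 4 = 20
card(S) = 288000 / 20 = 14400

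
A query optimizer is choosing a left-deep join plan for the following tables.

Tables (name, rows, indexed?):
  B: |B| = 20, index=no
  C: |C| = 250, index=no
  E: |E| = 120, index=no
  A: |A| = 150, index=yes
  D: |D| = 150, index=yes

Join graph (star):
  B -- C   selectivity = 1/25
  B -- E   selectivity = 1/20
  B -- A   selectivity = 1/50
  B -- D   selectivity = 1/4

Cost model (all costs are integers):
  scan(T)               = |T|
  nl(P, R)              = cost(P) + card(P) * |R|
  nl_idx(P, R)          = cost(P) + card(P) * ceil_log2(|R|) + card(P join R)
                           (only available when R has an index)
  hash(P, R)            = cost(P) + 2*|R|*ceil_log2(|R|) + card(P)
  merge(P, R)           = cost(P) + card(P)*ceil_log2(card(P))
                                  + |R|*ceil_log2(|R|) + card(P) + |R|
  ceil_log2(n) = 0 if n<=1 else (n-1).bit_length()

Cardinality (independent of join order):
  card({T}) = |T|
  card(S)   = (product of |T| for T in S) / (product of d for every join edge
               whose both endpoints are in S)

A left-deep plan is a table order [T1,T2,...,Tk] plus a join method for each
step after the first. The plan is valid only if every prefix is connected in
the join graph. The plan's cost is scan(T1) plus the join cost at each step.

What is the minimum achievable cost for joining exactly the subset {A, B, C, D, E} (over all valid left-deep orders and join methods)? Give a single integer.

Selinger DP over subsets of {A,B,C,D,E}:
  {B}: scan cost=20, card=20
  {C}: scan cost=250, card=250
  {E}: scan cost=120, card=120
  {A}: scan cost=150, card=150
  {D}: scan cost=150, card=150
  {BC}: card=200; try (B,hash)→700, (C,merge)→2390, (B,merge)→2620, (C,hash)→4040, (C,nl)→5020, (B,nl)→5250; best=700 via (B,hash)
  {BE}: card=120; try (B,hash)→440, (E,merge)→1100, (B,merge)→1200, (E,hash)→1720, (E,nl)→2420, (B,nl)→2520; best=440 via (B,hash)
  {AB}: card=60; try (A,nl_idx)→240, (B,hash)→500, (A,merge)→1490, (B,merge)→1620, (A,hash)→2440, (A,nl)→3020 …(+1); best=240 via (A,nl_idx)
  {BD}: card=750; try (B,hash)→500, (D,nl_idx)→930, (D,merge)→1490, (B,merge)→1620, (D,hash)→2440, (D,nl)→3020 …(+1); best=500 via (B,hash)
  {BCE}: card=1200; try (E,hash)→2580, (E,merge)→3460, (C,merge)→3650, (C,hash)→4560, (E,nl)→24700, (C,nl)→30440; best=2580 via (E,hash)
  {ABC}: card=600; try (A,nl_idx)→2900, (C,merge)→2910, (A,hash)→3300, (A,merge)→3850, (C,hash)→4300, (C,nl)→15240 …(+1); best=2900 via (A,nl_idx)
  {BCD}: card=7500; try (D,hash)→3300, (D,merge)→3850, (C,hash)→5250, (D,nl_idx)→9800, (C,merge)→11000, (D,nl)→30700 …(+1); best=3300 via (D,hash)
  {ABE}: card=360; try (E,merge)→1620, (A,nl_idx)→1760, (E,hash)→1980, (A,merge)→2750, (A,hash)→2960, (E,nl)→7440 …(+1); best=1620 via (E,merge)
  {BDE}: card=4500; try (D,merge)→2750, (E,hash)→2930, (D,hash)→2960, (D,nl_idx)→5900, (E,merge)→9710, (D,nl)→18440 …(+1); best=2750 via (D,merge)
  {ABD}: card=2250; try (D,merge)→2010, (D,hash)→2700, (D,nl_idx)→2970, (A,hash)→3650, (A,nl_idx)→8750, (D,nl)→9240 …(+2); best=2010 via (D,merge)
  {ABCE}: card=3600; try (E,hash)→5180, (C,hash)→5980, (A,hash)→6180, (C,merge)→7470, (E,merge)→10460, (A,nl_idx)→15780 …(+4); best=5180 via (E,hash)
  {BCDE}: card=45000; try (D,hash)→6180, (C,hash)→11250, (E,hash)→12480, (D,merge)→18330, (D,nl_idx)→57180, (C,merge)→68000 …(+4); best=6180 via (D,hash)
  {ABCD}: card=22500; try (D,hash)→5900, (C,hash)→8260, (D,merge)→10850, (A,hash)→13200, (D,nl_idx)→30200, (C,merge)→33510 …(+5); best=5900 via (D,hash)
  {ABDE}: card=13500; try (D,hash)→4380, (E,hash)→5940, (D,merge)→6570, (A,hash)→9650, (D,nl_idx)→18000, (E,merge)→32220 …(+5); best=4380 via (D,hash)
  {ABCDE}: card=135000; try (D,hash)→11180, (C,hash)→21880, (E,hash)→30080, (D,merge)→53330, (A,hash)→53580, (D,nl_idx)→168980 …(+8); best=11180 via (D,hash)

11180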